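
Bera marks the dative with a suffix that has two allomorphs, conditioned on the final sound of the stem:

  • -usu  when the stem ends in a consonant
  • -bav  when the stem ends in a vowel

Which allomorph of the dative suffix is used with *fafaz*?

Since the final sound of *fafaz* is /z/ (a consonant), it takes -usu.

-usu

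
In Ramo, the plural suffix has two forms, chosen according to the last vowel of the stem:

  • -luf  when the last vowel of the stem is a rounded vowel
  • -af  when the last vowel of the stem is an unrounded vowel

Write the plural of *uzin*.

uzinaf

Since the last vowel of *uzin* is /i/ (an unrounded vowel), it takes -af, giving *uzinaf*.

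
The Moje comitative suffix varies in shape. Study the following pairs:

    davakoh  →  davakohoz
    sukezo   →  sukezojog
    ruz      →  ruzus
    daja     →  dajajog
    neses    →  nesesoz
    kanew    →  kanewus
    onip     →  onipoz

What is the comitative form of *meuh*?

The pattern is voicing of the final sound: -oz when the stem ends in a voiceless consonant (*davakoh*, *neses*, *onip*); -us when the stem ends in a voiced consonant (*ruz*, *kanew*); -jog when the stem ends in a vowel (*sukezo*, *daja*).
The final sound of *meuh* is /h/, which is a voiceless consonant, so the suffix is -oz, giving *meuhoz*.

meuhoz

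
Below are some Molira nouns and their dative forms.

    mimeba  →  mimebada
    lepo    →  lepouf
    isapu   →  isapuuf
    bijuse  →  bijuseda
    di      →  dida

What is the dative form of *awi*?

awida

The alternation tracks the last vowel of the stem — -uf when the last vowel of the stem is a rounded vowel (*lepo*, *isapu*); -da when the last vowel of the stem is an unrounded vowel (*mimeba*, *bijuse*, *di*).
Since the last vowel of *awi* is /i/ (an unrounded vowel), it takes -da, giving *awida*.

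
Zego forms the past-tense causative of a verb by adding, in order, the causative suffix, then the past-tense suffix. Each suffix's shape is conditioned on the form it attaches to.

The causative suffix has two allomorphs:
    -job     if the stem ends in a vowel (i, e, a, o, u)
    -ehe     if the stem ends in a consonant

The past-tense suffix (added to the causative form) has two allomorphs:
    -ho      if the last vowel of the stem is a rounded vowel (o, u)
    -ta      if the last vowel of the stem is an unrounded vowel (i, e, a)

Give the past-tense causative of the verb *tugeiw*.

The final sound of *tugeiw* is /w/, which is a consonant, so the causative suffix is -ehe, giving *tugeiwehe*.
The last vowel of the causative form *tugeiwehe* is /e/, which is an unrounded vowel, so the past-tense suffix is -ta, giving *tugeiweheta*.

tugeiweheta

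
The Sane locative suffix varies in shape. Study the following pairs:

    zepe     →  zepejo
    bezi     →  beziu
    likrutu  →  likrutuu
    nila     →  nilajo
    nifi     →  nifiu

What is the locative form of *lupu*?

The pattern is height harmony: -u when the last vowel of the stem is a high vowel (*bezi*, *likrutu*, *nifi*); -jo when the last vowel of the stem is a non-high vowel (*zepe*, *nila*).
*lupu*: last vowel = /u/, a high vowel → -u → *lupuu*.

lupuu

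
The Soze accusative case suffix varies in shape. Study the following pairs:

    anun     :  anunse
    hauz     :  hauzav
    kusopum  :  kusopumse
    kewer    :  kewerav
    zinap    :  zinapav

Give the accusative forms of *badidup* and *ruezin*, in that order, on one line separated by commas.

badidupav, ruezinse

Looking at the final consonant of each stem: -se when the stem ends in a nasal (*anun*, *kusopum*); -av when the stem ends in a non-nasal consonant (*hauz*, *kewer*, *zinap*).
Since the final consonant of *badidup* is /p/ (non-nasal), it takes -av, giving *badidupav*.
The final consonant of *ruezin* is /n/, which is a nasal, so the suffix is -se, giving *ruezinse*.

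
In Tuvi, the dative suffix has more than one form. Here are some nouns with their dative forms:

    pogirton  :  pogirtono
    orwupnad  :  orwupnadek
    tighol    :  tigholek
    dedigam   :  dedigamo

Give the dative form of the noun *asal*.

asalek

Looking at the final consonant of each stem: -o when the stem ends in a nasal (*pogirton*, *dedigam*); -ek when the stem ends in a non-nasal consonant (*orwupnad*, *tighol*).
*asal*: final consonant = /l/, non-nasal → -ek → *asalek*.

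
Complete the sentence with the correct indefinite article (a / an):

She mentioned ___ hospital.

The indefinite article is chosen by the initial *sound* of the following word, not its spelling.
*hospital* begins with the sound /h/ (h is pronounced) — a consonant sound.
So the article is *a*: She mentioned a hospital.

a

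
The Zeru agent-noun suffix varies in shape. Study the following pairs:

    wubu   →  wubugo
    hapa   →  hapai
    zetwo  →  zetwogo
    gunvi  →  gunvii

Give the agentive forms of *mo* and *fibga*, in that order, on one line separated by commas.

The pattern is rounding harmony: -go when the last vowel of the stem is a rounded vowel (*wubu*, *zetwo*); -i when the last vowel of the stem is an unrounded vowel (*hapa*, *gunvi*).
*mo*: last vowel = /o/, a rounded vowel → -go → *mogo*.
*fibga*: last vowel = /a/, an unrounded vowel → -i → *fibgai*.

mogo, fibgai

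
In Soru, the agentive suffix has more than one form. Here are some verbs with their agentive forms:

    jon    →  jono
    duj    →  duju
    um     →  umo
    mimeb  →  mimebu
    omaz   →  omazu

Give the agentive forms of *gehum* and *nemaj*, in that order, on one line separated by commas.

gehumo, nemaju

The pattern is nasality of the final consonant: -o when the stem ends in a nasal (*jon*, *um*); -u when the stem ends in a non-nasal consonant (*duj*, *mimeb*, *omaz*).
*gehum* — final consonant /m/ (a nasal) → -o → *gehumo*.
Since the final consonant of *nemaj* is /j/ (non-nasal), it takes -u, giving *nemaju*.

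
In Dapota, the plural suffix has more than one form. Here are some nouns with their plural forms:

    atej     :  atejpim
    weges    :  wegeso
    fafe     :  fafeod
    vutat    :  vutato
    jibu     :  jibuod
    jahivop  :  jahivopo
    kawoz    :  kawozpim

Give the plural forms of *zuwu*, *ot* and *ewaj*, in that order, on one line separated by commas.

The pattern is voicing of the final sound: -o when the stem ends in a voiceless consonant (*weges*, *vutat*, *jahivop*); -pim when the stem ends in a voiced consonant (*atej*, *kawoz*); -od when the stem ends in a vowel (*fafe*, *jibu*).
*zuwu*: final sound = /u/, a vowel → -od → *zuwuod*.
*ot*: final sound = /t/, a voiceless consonant → -o → *oto*.
Since the final sound of *ewaj* is /j/ (a voiced consonant), it takes -pim, giving *ewajpim*.

zuwuod, oto, ewajpim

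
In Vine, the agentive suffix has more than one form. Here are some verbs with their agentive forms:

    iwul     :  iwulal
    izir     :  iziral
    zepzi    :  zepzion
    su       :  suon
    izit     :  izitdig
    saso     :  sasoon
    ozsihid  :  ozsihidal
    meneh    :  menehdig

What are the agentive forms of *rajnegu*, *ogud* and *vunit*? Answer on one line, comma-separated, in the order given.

The alternation tracks the final sound of the stem — -dig when the stem ends in a voiceless consonant (*izit*, *meneh*); -al when the stem ends in a voiced consonant (*iwul*, *izir*, *ozsihid*); -on when the stem ends in a vowel (*zepzi*, *su*, *saso*).
*rajnegu* — final sound /u/ (a vowel) → -on → *rajneguon*.
*ogud* — final sound /d/ (a voiced consonant) → -al → *ogudal*.
*vunit* — final sound /t/ (a voiceless consonant) → -dig → *vunitdig*.

rajneguon, ogudal, vunitdig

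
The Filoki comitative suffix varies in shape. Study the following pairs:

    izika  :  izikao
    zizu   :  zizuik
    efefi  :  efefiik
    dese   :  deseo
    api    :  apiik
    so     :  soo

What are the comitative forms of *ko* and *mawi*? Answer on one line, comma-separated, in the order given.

The pattern is height harmony: -ik when the last vowel of the stem is a high vowel (*zizu*, *efefi*, *api*); -o when the last vowel of the stem is a non-high vowel (*izika*, *dese*, *so*).
*ko*: last vowel = /o/, a non-high vowel → -o → *koo*.
*mawi* — last vowel /i/ (a high vowel) → -ik → *mawiik*.

koo, mawiik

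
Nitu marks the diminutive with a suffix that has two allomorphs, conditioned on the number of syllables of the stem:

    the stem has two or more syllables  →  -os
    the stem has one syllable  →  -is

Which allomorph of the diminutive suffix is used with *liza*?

-os

*liza* has 2 syllables, so the suffix is -os.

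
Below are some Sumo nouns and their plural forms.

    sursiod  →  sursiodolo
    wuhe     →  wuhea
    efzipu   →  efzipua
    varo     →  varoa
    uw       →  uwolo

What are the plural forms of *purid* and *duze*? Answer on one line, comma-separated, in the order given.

The suffix is conditioned by the final sound: -olo when the stem ends in a consonant (*sursiod*, *uw*); -a when the stem ends in a vowel (*wuhe*, *efzipu*, *varo*).
*purid* — final sound /d/ (a consonant) → -olo → *puridolo*.
The final sound of *duze* is /e/, which is a vowel, so the suffix is -a, giving *duzea*.

puridolo, duzea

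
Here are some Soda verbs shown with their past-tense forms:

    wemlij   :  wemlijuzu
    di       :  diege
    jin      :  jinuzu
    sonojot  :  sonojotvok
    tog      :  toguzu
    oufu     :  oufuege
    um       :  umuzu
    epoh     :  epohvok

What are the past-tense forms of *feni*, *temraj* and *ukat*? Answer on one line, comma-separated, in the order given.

feniege, temrajuzu, ukatvok

Looking at the final sound of each stem: -vok when the stem ends in a voiceless consonant (*sonojot*, *epoh*); -uzu when the stem ends in a voiced consonant (*wemlij*, *jin*, *tog*, *um*); -ege when the stem ends in a vowel (*di*, *oufu*).
*feni* — final sound /i/ (a vowel) → -ege → *feniege*.
Since the final sound of *temraj* is /j/ (a voiced consonant), it takes -uzu, giving *temrajuzu*.
*ukat* — final sound /t/ (a voiceless consonant) → -vok → *ukatvok*.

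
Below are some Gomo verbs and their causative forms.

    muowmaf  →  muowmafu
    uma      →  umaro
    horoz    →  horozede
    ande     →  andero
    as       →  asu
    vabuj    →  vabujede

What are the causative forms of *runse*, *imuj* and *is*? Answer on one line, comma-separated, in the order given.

Looking at the final sound of each stem: -u when the stem ends in a voiceless consonant (*muowmaf*, *as*); -ede when the stem ends in a voiced consonant (*horoz*, *vabuj*); -ro when the stem ends in a vowel (*uma*, *ande*).
*runse*: final sound = /e/, a vowel → -ro → *runsero*.
*imuj*: final sound = /j/, a voiced consonant → -ede → *imujede*.
*is*: final sound = /s/, a voiceless consonant → -u → *isu*.

runsero, imujede, isu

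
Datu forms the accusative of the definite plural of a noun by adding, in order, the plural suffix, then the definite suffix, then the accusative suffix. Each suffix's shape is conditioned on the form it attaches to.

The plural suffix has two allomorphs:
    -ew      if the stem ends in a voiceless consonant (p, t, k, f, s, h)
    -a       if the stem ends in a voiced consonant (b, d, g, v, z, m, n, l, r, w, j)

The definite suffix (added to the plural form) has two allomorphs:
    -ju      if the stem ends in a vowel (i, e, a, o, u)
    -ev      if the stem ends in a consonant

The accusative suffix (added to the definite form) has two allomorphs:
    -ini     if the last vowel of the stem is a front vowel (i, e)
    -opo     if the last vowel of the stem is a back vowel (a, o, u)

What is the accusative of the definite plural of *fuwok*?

The final consonant of *fuwok* is /k/, which is voiceless, so the plural suffix is -ew, giving *fuwokew*.
The plural form *fuwokew* — final sound /w/ (a consonant) → -ev → *fuwokewev*.
Since the last vowel of the definite form *fuwokewev* is /e/ (a front vowel), it takes -ini, giving *fuwokewevini*.

fuwokewevini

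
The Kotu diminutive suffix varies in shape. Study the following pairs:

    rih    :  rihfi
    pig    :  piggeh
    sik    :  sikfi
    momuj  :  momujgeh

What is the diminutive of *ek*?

Looking at the final consonant of each stem: -fi when the stem ends in a voiceless consonant (*rih*, *sik*); -geh when the stem ends in a voiced consonant (*pig*, *momuj*).
The final consonant of *ek* is /k/, which is voiceless, so the suffix is -fi, giving *ekfi*.

ekfi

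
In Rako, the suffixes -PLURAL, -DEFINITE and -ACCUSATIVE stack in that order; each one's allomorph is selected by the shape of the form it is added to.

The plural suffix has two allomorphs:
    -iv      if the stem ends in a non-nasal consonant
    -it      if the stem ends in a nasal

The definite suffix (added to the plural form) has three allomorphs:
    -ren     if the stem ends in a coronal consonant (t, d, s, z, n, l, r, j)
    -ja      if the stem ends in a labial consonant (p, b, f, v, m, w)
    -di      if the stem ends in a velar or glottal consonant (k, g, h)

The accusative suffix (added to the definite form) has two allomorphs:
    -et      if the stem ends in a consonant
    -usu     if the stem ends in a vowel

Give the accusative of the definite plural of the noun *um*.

umitrenet

*um* — final consonant /m/ (a nasal) → -it → *umit*.
The plural form *umit* — final consonant /t/ (coronal) → -ren → *umitren*.
The final sound of the definite form *umitren* is /n/, which is a consonant, so the accusative suffix is -et, giving *umitrenet*.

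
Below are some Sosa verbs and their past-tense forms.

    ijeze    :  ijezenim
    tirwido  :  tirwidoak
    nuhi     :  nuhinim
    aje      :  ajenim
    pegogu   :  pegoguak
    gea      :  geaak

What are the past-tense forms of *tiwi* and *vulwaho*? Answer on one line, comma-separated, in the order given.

tiwinim, vulwahoak

The alternation tracks the last vowel of the stem — -nim when the last vowel of the stem is a front vowel (*ijeze*, *nuhi*, *aje*); -ak when the last vowel of the stem is a back vowel (*tirwido*, *pegogu*, *gea*).
*tiwi* — last vowel /i/ (a front vowel) → -nim → *tiwinim*.
*vulwaho* — last vowel /o/ (a back vowel) → -ak → *vulwahoak*.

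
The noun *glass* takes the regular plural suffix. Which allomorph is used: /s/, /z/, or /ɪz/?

The stem *glass* ends in a sibilant (/s, z, ʃ, ʒ, tʃ, dʒ/).
The plural suffix surfaces as /ɪz/ after sibilants, /s/ after other voiceless consonants, and /z/ after other voiced sounds.
So the plural -s on *glass* is pronounced /ɪz/.

/ɪz/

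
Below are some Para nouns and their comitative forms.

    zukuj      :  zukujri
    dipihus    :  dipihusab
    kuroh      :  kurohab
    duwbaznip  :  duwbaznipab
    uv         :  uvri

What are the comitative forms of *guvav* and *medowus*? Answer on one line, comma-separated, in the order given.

The suffix is conditioned by the final consonant: -ab when the stem ends in a voiceless consonant (*dipihus*, *kuroh*, *duwbaznip*); -ri when the stem ends in a voiced consonant (*zukuj*, *uv*).
*guvav* — final consonant /v/ (voiced) → -ri → *guvavri*.
*medowus* — final consonant /s/ (voiceless) → -ab → *medowusab*.

guvavri, medowusab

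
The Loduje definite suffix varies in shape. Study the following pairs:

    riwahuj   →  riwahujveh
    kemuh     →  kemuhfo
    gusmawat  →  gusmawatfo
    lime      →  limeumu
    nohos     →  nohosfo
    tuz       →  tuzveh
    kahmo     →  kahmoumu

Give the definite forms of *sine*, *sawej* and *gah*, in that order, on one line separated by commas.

The pattern is voicing of the final sound: -fo when the stem ends in a voiceless consonant (*kemuh*, *gusmawat*, *nohos*); -veh when the stem ends in a voiced consonant (*riwahuj*, *tuz*); -umu when the stem ends in a vowel (*lime*, *kahmo*).
The final sound of *sine* is /e/, which is a vowel, so the suffix is -umu, giving *sineumu*.
The final sound of *sawej* is /j/, which is a voiced consonant, so the suffix is -veh, giving *sawejveh*.
Since the final sound of *gah* is /h/ (a voiceless consonant), it takes -fo, giving *gahfo*.

sineumu, sawejveh, gahfo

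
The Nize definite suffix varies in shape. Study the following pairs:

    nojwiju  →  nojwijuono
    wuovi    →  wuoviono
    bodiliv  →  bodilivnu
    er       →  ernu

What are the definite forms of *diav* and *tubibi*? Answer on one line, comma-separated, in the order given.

diavnu, tubibiono

The suffix is conditioned by the final sound: -nu when the stem ends in a consonant (*bodiliv*, *er*); -ono when the stem ends in a vowel (*nojwiju*, *wuovi*).
*diav*: final sound = /v/, a consonant → -nu → *diavnu*.
*tubibi* — final sound /i/ (a vowel) → -ono → *tubibiono*.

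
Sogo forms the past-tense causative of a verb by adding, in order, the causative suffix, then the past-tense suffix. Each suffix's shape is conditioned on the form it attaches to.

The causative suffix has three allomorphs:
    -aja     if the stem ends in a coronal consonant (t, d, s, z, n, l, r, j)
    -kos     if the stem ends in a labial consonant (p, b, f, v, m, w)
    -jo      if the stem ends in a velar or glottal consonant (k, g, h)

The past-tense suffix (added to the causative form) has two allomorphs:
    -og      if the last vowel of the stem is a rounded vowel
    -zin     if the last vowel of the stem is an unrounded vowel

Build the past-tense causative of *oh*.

The final consonant of *oh* is /h/, which is velar/glottal, so the causative suffix is -jo, giving *ohjo*.
The causative form *ohjo*: last vowel = /o/, a rounded vowel → -og → *ohjoog*.

ohjoog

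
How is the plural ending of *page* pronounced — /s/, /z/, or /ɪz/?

The stem *page* ends in a sibilant (/s, z, ʃ, ʒ, tʃ, dʒ/).
The plural suffix surfaces as /ɪz/ after sibilants, /s/ after other voiceless consonants, and /z/ after other voiced sounds.
So the plural -s on *page* is pronounced /ɪz/.

/ɪz/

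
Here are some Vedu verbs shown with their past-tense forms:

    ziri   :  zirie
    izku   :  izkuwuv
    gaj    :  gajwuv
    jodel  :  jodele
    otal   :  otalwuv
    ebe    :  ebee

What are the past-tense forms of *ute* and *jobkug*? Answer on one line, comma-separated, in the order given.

Looking at the last vowel of each stem: -e when the last vowel of the stem is a front vowel (*ziri*, *jodel*, *ebe*); -wuv when the last vowel of the stem is a back vowel (*izku*, *gaj*, *otal*).
The last vowel of *ute* is /e/, which is a front vowel, so the suffix is -e, giving *utee*.
*jobkug* — last vowel /u/ (a back vowel) → -wuv → *jobkugwuv*.

utee, jobkugwuv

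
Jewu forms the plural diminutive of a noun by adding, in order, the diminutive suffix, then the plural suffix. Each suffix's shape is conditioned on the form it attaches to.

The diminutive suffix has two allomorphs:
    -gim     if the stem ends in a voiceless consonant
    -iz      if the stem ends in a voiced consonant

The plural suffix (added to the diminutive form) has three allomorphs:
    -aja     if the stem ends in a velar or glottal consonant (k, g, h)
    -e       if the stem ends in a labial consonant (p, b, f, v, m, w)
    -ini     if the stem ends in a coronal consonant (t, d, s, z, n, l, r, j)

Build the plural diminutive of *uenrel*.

The final consonant of *uenrel* is /l/, which is voiced, so the diminutive suffix is -iz, giving *uenreliz*.
The diminutive form *uenreliz*: final consonant = /z/, coronal → -ini → *uenrelizini*.

uenrelizini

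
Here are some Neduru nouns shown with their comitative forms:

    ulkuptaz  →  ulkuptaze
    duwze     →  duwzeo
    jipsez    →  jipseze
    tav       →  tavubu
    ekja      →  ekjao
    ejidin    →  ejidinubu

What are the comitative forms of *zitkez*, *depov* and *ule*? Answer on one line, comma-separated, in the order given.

The alternation tracks the final sound of the stem — -e when the stem ends in a sibilant (*ulkuptaz*, *jipsez*); -ubu when the stem ends in a non-sibilant consonant (*tav*, *ejidin*); -o when the stem ends in a vowel (*duwze*, *ekja*).
The final sound of *zitkez* is /z/, which is a sibilant, so the suffix is -e, giving *zitkeze*.
*depov*: final sound = /v/, a non-sibilant consonant → -ubu → *depovubu*.
*ule*: final sound = /e/, a vowel → -o → *uleo*.

zitkeze, depovubu, uleo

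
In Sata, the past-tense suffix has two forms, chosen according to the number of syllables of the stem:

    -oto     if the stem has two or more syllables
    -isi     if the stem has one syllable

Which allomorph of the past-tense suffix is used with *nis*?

*nis* (one syllable) → -isi.

-isi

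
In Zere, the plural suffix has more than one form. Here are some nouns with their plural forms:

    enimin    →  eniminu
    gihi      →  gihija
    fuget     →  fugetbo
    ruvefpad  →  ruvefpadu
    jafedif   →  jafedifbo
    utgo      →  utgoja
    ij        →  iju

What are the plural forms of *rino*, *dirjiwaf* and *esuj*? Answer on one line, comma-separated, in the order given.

Looking at the final sound of each stem: -bo when the stem ends in a voiceless consonant (*fuget*, *jafedif*); -u when the stem ends in a voiced consonant (*enimin*, *ruvefpad*, *ij*); -ja when the stem ends in a vowel (*gihi*, *utgo*).
The final sound of *rino* is /o/, which is a vowel, so the suffix is -ja, giving *rinoja*.
*dirjiwaf*: final sound = /f/, a voiceless consonant → -bo → *dirjiwafbo*.
*esuj*: final sound = /j/, a voiced consonant → -u → *esuju*.

rinoja, dirjiwafbo, esuju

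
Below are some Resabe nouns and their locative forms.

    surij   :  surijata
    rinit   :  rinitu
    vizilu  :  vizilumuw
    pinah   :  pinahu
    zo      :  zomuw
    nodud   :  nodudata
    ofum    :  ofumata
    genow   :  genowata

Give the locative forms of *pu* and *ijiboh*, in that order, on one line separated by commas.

pumuw, ijibohu

The suffix is conditioned by the final sound: -u when the stem ends in a voiceless consonant (*rinit*, *pinah*); -ata when the stem ends in a voiced consonant (*surij*, *nodud*, *ofum*, *genow*); -muw when the stem ends in a vowel (*vizilu*, *zo*).
*pu*: final sound = /u/, a vowel → -muw → *pumuw*.
The final sound of *ijiboh* is /h/, which is a voiceless consonant, so the suffix is -u, giving *ijibohu*.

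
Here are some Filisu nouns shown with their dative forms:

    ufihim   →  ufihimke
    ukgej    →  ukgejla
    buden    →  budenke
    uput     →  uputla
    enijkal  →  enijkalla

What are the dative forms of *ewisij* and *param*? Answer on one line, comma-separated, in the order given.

ewisijla, paramke

The alternation tracks the final consonant of the stem — -ke when the stem ends in a nasal (*ufihim*, *buden*); -la when the stem ends in a non-nasal consonant (*ukgej*, *uput*, *enijkal*).
The final consonant of *ewisij* is /j/, which is non-nasal, so the suffix is -la, giving *ewisijla*.
The final consonant of *param* is /m/, which is a nasal, so the suffix is -ke, giving *paramke*.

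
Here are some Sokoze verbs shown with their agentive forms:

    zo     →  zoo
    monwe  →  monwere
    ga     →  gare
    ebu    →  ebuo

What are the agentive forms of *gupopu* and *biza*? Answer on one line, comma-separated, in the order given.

Looking at the last vowel of each stem: -o when the last vowel of the stem is a rounded vowel (*zo*, *ebu*); -re when the last vowel of the stem is an unrounded vowel (*monwe*, *ga*).
*gupopu*: last vowel = /u/, a rounded vowel → -o → *gupopuo*.
The last vowel of *biza* is /a/, which is an unrounded vowel, so the suffix is -re, giving *bizare*.

gupopuo, bizare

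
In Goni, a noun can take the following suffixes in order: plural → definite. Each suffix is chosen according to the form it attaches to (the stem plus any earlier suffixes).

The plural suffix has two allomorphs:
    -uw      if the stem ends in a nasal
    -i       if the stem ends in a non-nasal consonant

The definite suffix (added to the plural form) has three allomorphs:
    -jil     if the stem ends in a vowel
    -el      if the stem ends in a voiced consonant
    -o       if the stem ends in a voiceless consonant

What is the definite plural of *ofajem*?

ofajemuwel

*ofajem*: final consonant = /m/, a nasal → -uw → *ofajemuw*.
The final sound of the plural form *ofajemuw* is /w/, which is a voiced consonant, so the definite suffix is -el, giving *ofajemuwel*.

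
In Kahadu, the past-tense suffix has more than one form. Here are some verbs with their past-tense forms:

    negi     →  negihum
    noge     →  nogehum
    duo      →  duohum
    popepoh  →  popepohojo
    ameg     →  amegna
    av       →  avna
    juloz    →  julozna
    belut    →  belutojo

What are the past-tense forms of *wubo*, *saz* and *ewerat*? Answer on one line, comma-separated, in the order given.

The suffix is conditioned by the final sound: -ojo when the stem ends in a voiceless consonant (*popepoh*, *belut*); -na when the stem ends in a voiced consonant (*ameg*, *av*, *juloz*); -hum when the stem ends in a vowel (*negi*, *noge*, *duo*).
*wubo* — final sound /o/ (a vowel) → -hum → *wubohum*.
Since the final sound of *saz* is /z/ (a voiced consonant), it takes -na, giving *sazna*.
Since the final sound of *ewerat* is /t/ (a voiceless consonant), it takes -ojo, giving *eweratojo*.

wubohum, sazna, eweratojo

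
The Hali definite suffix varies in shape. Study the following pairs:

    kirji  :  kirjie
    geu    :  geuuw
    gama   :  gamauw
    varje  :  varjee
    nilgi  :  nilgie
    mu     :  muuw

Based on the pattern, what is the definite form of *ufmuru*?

The suffix is conditioned by the last vowel: -e when the last vowel of the stem is a front vowel (*kirji*, *varje*, *nilgi*); -uw when the last vowel of the stem is a back vowel (*geu*, *gama*, *mu*).
The last vowel of *ufmuru* is /u/, which is a back vowel, so the suffix is -uw, giving *ufmuruuw*.

ufmuruuw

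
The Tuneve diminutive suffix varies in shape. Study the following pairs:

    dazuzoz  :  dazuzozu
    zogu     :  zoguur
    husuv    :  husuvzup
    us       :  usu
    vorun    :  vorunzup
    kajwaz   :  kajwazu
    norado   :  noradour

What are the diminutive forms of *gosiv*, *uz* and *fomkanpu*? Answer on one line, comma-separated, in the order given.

The suffix is conditioned by the final sound: -u when the stem ends in a sibilant (*dazuzoz*, *us*, *kajwaz*); -zup when the stem ends in a non-sibilant consonant (*husuv*, *vorun*); -ur when the stem ends in a vowel (*zogu*, *norado*).
Since the final sound of *gosiv* is /v/ (a non-sibilant consonant), it takes -zup, giving *gosivzup*.
*uz*: final sound = /z/, a sibilant → -u → *uzu*.
Since the final sound of *fomkanpu* is /u/ (a vowel), it takes -ur, giving *fomkanpuur*.

gosivzup, uzu, fomkanpuur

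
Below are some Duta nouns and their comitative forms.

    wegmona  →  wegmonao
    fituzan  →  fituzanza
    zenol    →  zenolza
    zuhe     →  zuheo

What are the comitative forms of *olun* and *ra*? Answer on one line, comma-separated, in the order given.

The pattern is consonant vs. vowel: -za when the stem ends in a consonant (*fituzan*, *zenol*); -o when the stem ends in a vowel (*wegmona*, *zuhe*).
*olun*: final sound = /n/, a consonant → -za → *olunza*.
*ra*: final sound = /a/, a vowel → -o → *rao*.

olunza, rao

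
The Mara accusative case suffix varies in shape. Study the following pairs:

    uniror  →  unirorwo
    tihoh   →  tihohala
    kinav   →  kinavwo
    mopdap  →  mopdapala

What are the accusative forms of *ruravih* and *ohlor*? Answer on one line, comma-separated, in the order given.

ruravihala, ohlorwo

The alternation tracks the final consonant of the stem — -ala when the stem ends in a voiceless consonant (*tihoh*, *mopdap*); -wo when the stem ends in a voiced consonant (*uniror*, *kinav*).
Since the final consonant of *ruravih* is /h/ (voiceless), it takes -ala, giving *ruravihala*.
The final consonant of *ohlor* is /r/, which is voiced, so the suffix is -wo, giving *ohlorwo*.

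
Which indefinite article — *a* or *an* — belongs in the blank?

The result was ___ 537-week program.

The indefinite article is chosen by the initial *sound* of the following word, not its spelling.
The number *537* is spoken "five hundred …", beginning with /faɪv/ — a consonant sound.
So the article is *a*: The result was a 537-week program.

a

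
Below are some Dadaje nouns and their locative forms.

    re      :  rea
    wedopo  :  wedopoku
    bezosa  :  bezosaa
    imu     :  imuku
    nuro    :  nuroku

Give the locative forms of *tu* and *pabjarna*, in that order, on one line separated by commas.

tuku, pabjarnaa

Looking at the last vowel of each stem: -ku when the last vowel of the stem is a rounded vowel (*wedopo*, *imu*, *nuro*); -a when the last vowel of the stem is an unrounded vowel (*re*, *bezosa*).
*tu* — last vowel /u/ (a rounded vowel) → -ku → *tuku*.
*pabjarna*: last vowel = /a/, an unrounded vowel → -a → *pabjarnaa*.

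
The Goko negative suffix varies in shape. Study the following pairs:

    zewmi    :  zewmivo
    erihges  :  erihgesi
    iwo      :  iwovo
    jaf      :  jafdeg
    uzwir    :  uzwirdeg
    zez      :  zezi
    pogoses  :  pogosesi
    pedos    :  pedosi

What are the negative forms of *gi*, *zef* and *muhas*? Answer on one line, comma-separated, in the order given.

The alternation tracks the final sound of the stem — -i when the stem ends in a sibilant (*erihges*, *zez*, *pogoses*, *pedos*); -deg when the stem ends in a non-sibilant consonant (*jaf*, *uzwir*); -vo when the stem ends in a vowel (*zewmi*, *iwo*).
Since the final sound of *gi* is /i/ (a vowel), it takes -vo, giving *givo*.
*zef*: final sound = /f/, a non-sibilant consonant → -deg → *zefdeg*.
*muhas*: final sound = /s/, a sibilant → -i → *muhasi*.

givo, zefdeg, muhasi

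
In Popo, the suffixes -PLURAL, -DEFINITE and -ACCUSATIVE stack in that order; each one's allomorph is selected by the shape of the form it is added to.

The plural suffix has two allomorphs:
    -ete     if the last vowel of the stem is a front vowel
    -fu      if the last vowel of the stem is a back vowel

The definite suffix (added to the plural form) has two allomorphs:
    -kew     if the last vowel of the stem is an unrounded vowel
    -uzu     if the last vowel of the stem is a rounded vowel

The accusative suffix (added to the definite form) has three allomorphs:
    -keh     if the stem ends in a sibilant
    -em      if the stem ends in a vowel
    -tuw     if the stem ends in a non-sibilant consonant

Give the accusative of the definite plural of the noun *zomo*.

zomofuuzuem

Since the last vowel of *zomo* is /o/ (a back vowel), it takes -fu, giving *zomofu*.
Since the last vowel of the plural form *zomofu* is /u/ (a rounded vowel), it takes -uzu, giving *zomofuuzu*.
The final sound of the definite form *zomofuuzu* is /u/, which is a vowel, so the accusative suffix is -em, giving *zomofuuzuem*.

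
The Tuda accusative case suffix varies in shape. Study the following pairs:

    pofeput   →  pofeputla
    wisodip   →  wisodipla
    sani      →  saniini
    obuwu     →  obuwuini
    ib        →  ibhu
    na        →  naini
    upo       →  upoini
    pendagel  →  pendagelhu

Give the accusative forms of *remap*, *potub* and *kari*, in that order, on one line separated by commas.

remapla, potubhu, kariini

The suffix is conditioned by the final sound: -la when the stem ends in a voiceless consonant (*pofeput*, *wisodip*); -hu when the stem ends in a voiced consonant (*ib*, *pendagel*); -ini when the stem ends in a vowel (*sani*, *obuwu*, *na*, *upo*).
Since the final sound of *remap* is /p/ (a voiceless consonant), it takes -la, giving *remapla*.
*potub* — final sound /b/ (a voiced consonant) → -hu → *potubhu*.
Since the final sound of *kari* is /i/ (a vowel), it takes -ini, giving *kariini*.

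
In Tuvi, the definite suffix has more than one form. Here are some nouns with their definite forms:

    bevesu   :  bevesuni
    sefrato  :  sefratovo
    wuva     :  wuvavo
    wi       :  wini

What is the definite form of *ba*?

Looking at the last vowel of each stem: -ni when the last vowel of the stem is a high vowel (*bevesu*, *wi*); -vo when the last vowel of the stem is a non-high vowel (*sefrato*, *wuva*).
*ba*: last vowel = /a/, a non-high vowel → -vo → *bavo*.

bavo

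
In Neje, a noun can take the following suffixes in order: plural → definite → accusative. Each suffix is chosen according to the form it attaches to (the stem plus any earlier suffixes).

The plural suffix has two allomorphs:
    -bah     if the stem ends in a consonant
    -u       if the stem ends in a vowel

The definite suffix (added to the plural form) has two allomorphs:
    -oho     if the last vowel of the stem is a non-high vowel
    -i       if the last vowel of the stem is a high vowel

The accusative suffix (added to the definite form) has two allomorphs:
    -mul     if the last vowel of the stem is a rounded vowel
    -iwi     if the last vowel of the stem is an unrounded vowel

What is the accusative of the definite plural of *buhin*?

Since the final sound of *buhin* is /n/ (a consonant), it takes -bah, giving *buhinbah*.
Since the last vowel of the plural form *buhinbah* is /a/ (a non-high vowel), it takes -oho, giving *buhinbahoho*.
The last vowel of the definite form *buhinbahoho* is /o/, which is a rounded vowel, so the accusative suffix is -mul, giving *buhinbahohomul*.

buhinbahohomul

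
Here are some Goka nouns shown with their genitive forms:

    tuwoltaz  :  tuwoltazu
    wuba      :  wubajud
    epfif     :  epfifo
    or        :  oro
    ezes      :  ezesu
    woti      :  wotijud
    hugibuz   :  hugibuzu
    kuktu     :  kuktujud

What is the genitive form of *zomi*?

zomijud

The alternation tracks the final sound of the stem — -u when the stem ends in a sibilant (*tuwoltaz*, *ezes*, *hugibuz*); -o when the stem ends in a non-sibilant consonant (*epfif*, *or*); -jud when the stem ends in a vowel (*wuba*, *woti*, *kuktu*).
*zomi*: final sound = /i/, a vowel → -jud → *zomijud*.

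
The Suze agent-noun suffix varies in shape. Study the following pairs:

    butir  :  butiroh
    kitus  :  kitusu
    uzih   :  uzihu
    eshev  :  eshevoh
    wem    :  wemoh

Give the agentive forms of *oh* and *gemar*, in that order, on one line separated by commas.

ohu, gemaroh

The suffix is conditioned by the final consonant: -u when the stem ends in a voiceless consonant (*kitus*, *uzih*); -oh when the stem ends in a voiced consonant (*butir*, *eshev*, *wem*).
Since the final consonant of *oh* is /h/ (voiceless), it takes -u, giving *ohu*.
The final consonant of *gemar* is /r/, which is voiced, so the suffix is -oh, giving *gemaroh*.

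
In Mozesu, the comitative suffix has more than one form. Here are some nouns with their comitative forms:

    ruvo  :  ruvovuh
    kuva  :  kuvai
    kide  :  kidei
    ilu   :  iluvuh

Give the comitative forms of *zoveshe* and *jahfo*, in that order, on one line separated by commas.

zoveshei, jahfovuh

The alternation tracks the last vowel of the stem — -vuh when the last vowel of the stem is a rounded vowel (*ruvo*, *ilu*); -i when the last vowel of the stem is an unrounded vowel (*kuva*, *kide*).
*zoveshe*: last vowel = /e/, an unrounded vowel → -i → *zoveshei*.
*jahfo* — last vowel /o/ (a rounded vowel) → -vuh → *jahfovuh*.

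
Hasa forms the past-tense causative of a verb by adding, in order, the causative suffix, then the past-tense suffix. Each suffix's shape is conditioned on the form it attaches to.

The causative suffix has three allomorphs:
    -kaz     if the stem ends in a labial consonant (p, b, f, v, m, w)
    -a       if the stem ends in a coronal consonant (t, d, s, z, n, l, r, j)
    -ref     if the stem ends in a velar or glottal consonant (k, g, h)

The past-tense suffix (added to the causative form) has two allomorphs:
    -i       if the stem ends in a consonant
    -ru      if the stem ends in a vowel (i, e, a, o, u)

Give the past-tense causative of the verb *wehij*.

Since the final consonant of *wehij* is /j/ (coronal), it takes -a, giving *wehija*.
The causative form *wehija* — final sound /a/ (a vowel) → -ru → *wehijaru*.

wehijaru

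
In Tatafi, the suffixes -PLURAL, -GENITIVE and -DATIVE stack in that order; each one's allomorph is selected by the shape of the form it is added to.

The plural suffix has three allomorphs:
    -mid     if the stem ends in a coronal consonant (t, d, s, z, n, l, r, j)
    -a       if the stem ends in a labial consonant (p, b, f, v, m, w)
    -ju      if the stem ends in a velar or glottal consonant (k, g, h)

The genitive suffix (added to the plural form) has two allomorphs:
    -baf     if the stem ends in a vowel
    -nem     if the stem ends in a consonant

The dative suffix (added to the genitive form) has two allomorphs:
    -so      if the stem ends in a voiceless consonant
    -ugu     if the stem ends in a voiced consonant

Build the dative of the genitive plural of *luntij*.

*luntij*: final consonant = /j/, coronal → -mid → *luntijmid*.
The plural form *luntijmid* — final sound /d/ (a consonant) → -nem → *luntijmidnem*.
The genitive form *luntijmidnem* — final consonant /m/ (voiced) → -ugu → *luntijmidnemugu*.

luntijmidnemugu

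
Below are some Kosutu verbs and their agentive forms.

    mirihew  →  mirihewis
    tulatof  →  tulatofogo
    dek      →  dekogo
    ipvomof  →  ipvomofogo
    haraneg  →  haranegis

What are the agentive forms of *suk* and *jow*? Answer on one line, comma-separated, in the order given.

Looking at the final consonant of each stem: -ogo when the stem ends in a voiceless consonant (*tulatof*, *dek*, *ipvomof*); -is when the stem ends in a voiced consonant (*mirihew*, *haraneg*).
*suk* — final consonant /k/ (voiceless) → -ogo → *sukogo*.
Since the final consonant of *jow* is /w/ (voiced), it takes -is, giving *jowis*.

sukogo, jowis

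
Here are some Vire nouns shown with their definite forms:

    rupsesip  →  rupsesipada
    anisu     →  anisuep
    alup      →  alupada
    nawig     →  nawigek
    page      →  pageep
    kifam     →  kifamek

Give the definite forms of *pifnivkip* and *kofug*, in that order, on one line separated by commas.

The suffix is conditioned by the final sound: -ada when the stem ends in a voiceless consonant (*rupsesip*, *alup*); -ek when the stem ends in a voiced consonant (*nawig*, *kifam*); -ep when the stem ends in a vowel (*anisu*, *page*).
*pifnivkip* — final sound /p/ (a voiceless consonant) → -ada → *pifnivkipada*.
Since the final sound of *kofug* is /g/ (a voiced consonant), it takes -ek, giving *kofugek*.

pifnivkipada, kofugek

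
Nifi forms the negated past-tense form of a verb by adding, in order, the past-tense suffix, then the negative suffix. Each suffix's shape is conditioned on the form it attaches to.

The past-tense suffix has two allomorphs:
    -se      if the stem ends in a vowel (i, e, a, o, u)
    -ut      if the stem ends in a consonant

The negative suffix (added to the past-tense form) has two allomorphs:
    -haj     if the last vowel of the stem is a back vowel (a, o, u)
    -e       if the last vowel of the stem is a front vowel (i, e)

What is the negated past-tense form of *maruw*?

Since the final sound of *maruw* is /w/ (a consonant), it takes -ut, giving *maruwut*.
Since the last vowel of the past-tense form *maruwut* is /u/ (a back vowel), it takes -haj, giving *maruwuthaj*.

maruwuthaj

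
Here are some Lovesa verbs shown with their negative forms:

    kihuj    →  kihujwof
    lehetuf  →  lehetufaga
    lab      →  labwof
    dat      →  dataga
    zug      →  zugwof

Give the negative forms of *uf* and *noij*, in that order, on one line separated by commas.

ufaga, noijwof

The pattern is voicing of the final consonant: -aga when the stem ends in a voiceless consonant (*lehetuf*, *dat*); -wof when the stem ends in a voiced consonant (*kihuj*, *lab*, *zug*).
Since the final consonant of *uf* is /f/ (voiceless), it takes -aga, giving *ufaga*.
*noij* — final consonant /j/ (voiced) → -wof → *noijwof*.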